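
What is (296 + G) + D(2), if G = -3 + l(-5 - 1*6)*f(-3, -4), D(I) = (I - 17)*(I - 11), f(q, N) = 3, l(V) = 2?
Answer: 434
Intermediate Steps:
D(I) = (-17 + I)*(-11 + I)
G = 3 (G = -3 + 2*3 = -3 + 6 = 3)
(296 + G) + D(2) = (296 + 3) + (187 + 2² - 28*2) = 299 + (187 + 4 - 56) = 299 + 135 = 434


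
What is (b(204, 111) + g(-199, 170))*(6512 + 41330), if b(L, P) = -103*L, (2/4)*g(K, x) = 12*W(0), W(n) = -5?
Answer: -1010997144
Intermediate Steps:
g(K, x) = -120 (g(K, x) = 2*(12*(-5)) = 2*(-60) = -120)
(b(204, 111) + g(-199, 170))*(6512 + 41330) = (-103*204 - 120)*(6512 + 41330) = (-21012 - 120)*47842 = -21132*47842 = -1010997144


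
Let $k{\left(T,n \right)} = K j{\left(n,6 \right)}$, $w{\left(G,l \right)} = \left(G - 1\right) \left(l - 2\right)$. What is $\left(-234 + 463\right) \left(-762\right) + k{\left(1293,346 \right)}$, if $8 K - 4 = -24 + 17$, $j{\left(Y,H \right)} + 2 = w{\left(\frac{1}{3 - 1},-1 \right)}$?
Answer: $- \frac{2791965}{16} \approx -1.745 \cdot 10^{5}$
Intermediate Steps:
$w{\left(G,l \right)} = \left(-1 + G\right) \left(-2 + l\right)$
$j{\left(Y,H \right)} = - \frac{1}{2}$ ($j{\left(Y,H \right)} = -2 + \left(2 - -1 - \frac{2}{3 - 1} + \frac{1}{3 - 1} \left(-1\right)\right) = -2 + \left(2 + 1 - \frac{2}{2} + \frac{1}{2} \left(-1\right)\right) = -2 + \left(2 + 1 - 1 + \frac{1}{2} \left(-1\right)\right) = -2 + \left(2 + 1 - 1 - \frac{1}{2}\right) = -2 + \frac{3}{2} = - \frac{1}{2}$)
$K = - \frac{3}{8}$ ($K = \frac{1}{2} + \frac{-24 + 17}{8} = \frac{1}{2} + \frac{1}{8} \left(-7\right) = \frac{1}{2} - \frac{7}{8} = - \frac{3}{8} \approx -0.375$)
$k{\left(T,n \right)} = \frac{3}{16}$ ($k{\left(T,n \right)} = \left(- \frac{3}{8}\right) \left(- \frac{1}{2}\right) = \frac{3}{16}$)
$\left(-234 + 463\right) \left(-762\right) + k{\left(1293,346 \right)} = \left(-234 + 463\right) \left(-762\right) + \frac{3}{16} = 229 \left(-762\right) + \frac{3}{16} = -174498 + \frac{3}{16} = - \frac{2791965}{16}$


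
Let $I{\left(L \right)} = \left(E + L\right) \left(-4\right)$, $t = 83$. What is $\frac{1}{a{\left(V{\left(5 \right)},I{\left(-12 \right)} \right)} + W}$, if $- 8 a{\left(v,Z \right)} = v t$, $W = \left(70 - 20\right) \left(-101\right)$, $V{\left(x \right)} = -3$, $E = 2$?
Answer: $- \frac{8}{40151} \approx -0.00019925$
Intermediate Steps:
$W = -5050$ ($W = 50 \left(-101\right) = -5050$)
$I{\left(L \right)} = -8 - 4 L$ ($I{\left(L \right)} = \left(2 + L\right) \left(-4\right) = -8 - 4 L$)
$a{\left(v,Z \right)} = - \frac{83 v}{8}$ ($a{\left(v,Z \right)} = - \frac{v 83}{8} = - \frac{83 v}{8}$)
$\frac{1}{a{\left(V{\left(5 \right)},I{\left(-12 \right)} \right)} + W} = \frac{1}{\left(- \frac{83}{8}\right) \left(-3\right) - 5050} = \frac{1}{\frac{249}{8} - 5050} = \frac{1}{- \frac{40151}{8}} = - \frac{8}{40151}$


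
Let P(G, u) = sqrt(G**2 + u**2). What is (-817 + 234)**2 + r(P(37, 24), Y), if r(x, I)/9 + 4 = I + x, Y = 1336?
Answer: 351877 + 9*sqrt(1945) ≈ 3.5227e+5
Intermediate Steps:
r(x, I) = -36 + 9*I + 9*x (r(x, I) = -36 + 9*(I + x) = -36 + (9*I + 9*x) = -36 + 9*I + 9*x)
(-817 + 234)**2 + r(P(37, 24), Y) = (-817 + 234)**2 + (-36 + 9*1336 + 9*sqrt(37**2 + 24**2)) = (-583)**2 + (-36 + 12024 + 9*sqrt(1369 + 576)) = 339889 + (-36 + 12024 + 9*sqrt(1945)) = 339889 + (11988 + 9*sqrt(1945)) = 351877 + 9*sqrt(1945)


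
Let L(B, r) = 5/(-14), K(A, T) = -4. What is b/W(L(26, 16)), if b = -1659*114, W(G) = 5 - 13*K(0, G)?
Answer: -3318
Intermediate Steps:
L(B, r) = -5/14 (L(B, r) = 5*(-1/14) = -5/14)
W(G) = 57 (W(G) = 5 - 13*(-4) = 5 + 52 = 57)
b = -189126
b/W(L(26, 16)) = -189126/57 = -189126*1/57 = -3318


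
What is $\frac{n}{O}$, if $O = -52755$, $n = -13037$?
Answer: $\frac{13037}{52755} \approx 0.24712$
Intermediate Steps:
$\frac{n}{O} = - \frac{13037}{-52755} = \left(-13037\right) \left(- \frac{1}{52755}\right) = \frac{13037}{52755}$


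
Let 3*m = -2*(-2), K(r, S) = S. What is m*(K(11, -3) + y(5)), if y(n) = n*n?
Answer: 88/3 ≈ 29.333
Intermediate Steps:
m = 4/3 (m = (-2*(-2))/3 = (1/3)*4 = 4/3 ≈ 1.3333)
y(n) = n**2
m*(K(11, -3) + y(5)) = 4*(-3 + 5**2)/3 = 4*(-3 + 25)/3 = (4/3)*22 = 88/3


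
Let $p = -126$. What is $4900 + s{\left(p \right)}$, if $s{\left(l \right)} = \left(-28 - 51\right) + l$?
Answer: $4695$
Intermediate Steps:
$s{\left(l \right)} = -79 + l$
$4900 + s{\left(p \right)} = 4900 - 205 = 4695$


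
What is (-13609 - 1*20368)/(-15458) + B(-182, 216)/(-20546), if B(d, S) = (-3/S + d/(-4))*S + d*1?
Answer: 137257487/79400017 ≈ 1.7287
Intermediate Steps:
B(d, S) = d + S*(-3/S - d/4) (B(d, S) = (-3/S + d*(-¼))*S + d = (-3/S - d/4)*S + d = S*(-3/S - d/4) + d = d + S*(-3/S - d/4))
(-13609 - 1*20368)/(-15458) + B(-182, 216)/(-20546) = (-13609 - 1*20368)/(-15458) + (-3 - 182 - ¼*216*(-182))/(-20546) = (-13609 - 20368)*(-1/15458) + (-3 - 182 + 9828)*(-1/20546) = -33977*(-1/15458) + 9643*(-1/20546) = 33977/15458 - 9643/20546 = 137257487/79400017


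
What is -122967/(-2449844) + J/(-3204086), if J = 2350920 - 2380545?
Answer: 233286735831/3924755431292 ≈ 0.059440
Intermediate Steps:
J = -29625
-122967/(-2449844) + J/(-3204086) = -122967/(-2449844) - 29625/(-3204086) = -122967*(-1/2449844) - 29625*(-1/3204086) = 122967/2449844 + 29625/3204086 = 233286735831/3924755431292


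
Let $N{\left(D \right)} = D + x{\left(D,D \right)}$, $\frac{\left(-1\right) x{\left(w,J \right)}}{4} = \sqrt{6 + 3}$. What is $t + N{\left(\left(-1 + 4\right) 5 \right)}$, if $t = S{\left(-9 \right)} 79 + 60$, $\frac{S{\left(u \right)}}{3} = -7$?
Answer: $-1596$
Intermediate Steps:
$x{\left(w,J \right)} = -12$ ($x{\left(w,J \right)} = - 4 \sqrt{6 + 3} = - 4 \sqrt{9} = \left(-4\right) 3 = -12$)
$S{\left(u \right)} = -21$ ($S{\left(u \right)} = 3 \left(-7\right) = -21$)
$N{\left(D \right)} = -12 + D$ ($N{\left(D \right)} = D - 12 = -12 + D$)
$t = -1599$ ($t = \left(-21\right) 79 + 60 = -1659 + 60 = -1599$)
$t + N{\left(\left(-1 + 4\right) 5 \right)} = -1599 - \left(12 - \left(-1 + 4\right) 5\right) = -1599 + \left(-12 + 3 \cdot 5\right) = -1599 + \left(-12 + 15\right) = -1599 + 3 = -1596$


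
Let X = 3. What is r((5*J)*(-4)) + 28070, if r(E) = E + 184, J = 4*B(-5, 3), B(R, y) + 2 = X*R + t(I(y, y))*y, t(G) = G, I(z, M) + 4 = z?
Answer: 29854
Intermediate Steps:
I(z, M) = -4 + z
B(R, y) = -2 + 3*R + y*(-4 + y) (B(R, y) = -2 + (3*R + (-4 + y)*y) = -2 + (3*R + y*(-4 + y)) = -2 + 3*R + y*(-4 + y))
J = -80 (J = 4*(-2 + 3*(-5) + 3*(-4 + 3)) = 4*(-2 - 15 + 3*(-1)) = 4*(-2 - 15 - 3) = 4*(-20) = -80)
r(E) = 184 + E
r((5*J)*(-4)) + 28070 = (184 + (5*(-80))*(-4)) + 28070 = (184 - 400*(-4)) + 28070 = (184 + 1600) + 28070 = 1784 + 28070 = 29854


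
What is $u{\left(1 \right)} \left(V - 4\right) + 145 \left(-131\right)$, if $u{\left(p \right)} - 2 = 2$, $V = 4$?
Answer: $-18995$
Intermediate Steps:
$u{\left(p \right)} = 4$ ($u{\left(p \right)} = 2 + 2 = 4$)
$u{\left(1 \right)} \left(V - 4\right) + 145 \left(-131\right) = 4 \left(4 - 4\right) + 145 \left(-131\right) = 4 \cdot 0 - 18995 = 0 - 18995 = -18995$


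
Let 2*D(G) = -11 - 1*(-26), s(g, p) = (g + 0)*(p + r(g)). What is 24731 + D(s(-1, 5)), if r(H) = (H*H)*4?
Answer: 49477/2 ≈ 24739.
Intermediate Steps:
r(H) = 4*H² (r(H) = H²*4 = 4*H²)
s(g, p) = g*(p + 4*g²) (s(g, p) = (g + 0)*(p + 4*g²) = g*(p + 4*g²))
D(G) = 15/2 (D(G) = (-11 - 1*(-26))/2 = (-11 + 26)/2 = (½)*15 = 15/2)
24731 + D(s(-1, 5)) = 24731 + 15/2 = 49477/2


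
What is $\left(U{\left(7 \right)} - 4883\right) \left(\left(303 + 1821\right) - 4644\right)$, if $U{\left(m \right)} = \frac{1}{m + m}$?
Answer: $12304980$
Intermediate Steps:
$U{\left(m \right)} = \frac{1}{2 m}$
$\left(U{\left(7 \right)} - 4883\right) \left(\left(303 + 1821\right) - 4644\right) = \left(\frac{1}{2 \cdot 7} - 4883\right) \left(\left(303 + 1821\right) - 4644\right) = \left(\frac{1}{2} \cdot \frac{1}{7} - 4883\right) \left(2124 - 4644\right) = \left(\frac{1}{14} - 4883\right) \left(-2520\right) = \left(- \frac{68361}{14}\right) \left(-2520\right) = 12304980$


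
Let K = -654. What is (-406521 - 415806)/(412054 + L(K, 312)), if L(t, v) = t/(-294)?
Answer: -40294023/20190755 ≈ -1.9957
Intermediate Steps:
L(t, v) = -t/294 (L(t, v) = t*(-1/294) = -t/294)
(-406521 - 415806)/(412054 + L(K, 312)) = (-406521 - 415806)/(412054 - 1/294*(-654)) = -822327/(412054 + 109/49) = -822327/20190755/49 = -822327*49/20190755 = -40294023/20190755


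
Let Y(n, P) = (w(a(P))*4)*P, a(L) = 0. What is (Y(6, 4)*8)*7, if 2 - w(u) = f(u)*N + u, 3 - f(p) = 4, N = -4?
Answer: -1792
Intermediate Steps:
f(p) = -1 (f(p) = 3 - 1*4 = 3 - 4 = -1)
w(u) = -2 - u (w(u) = 2 - (-1*(-4) + u) = 2 - (4 + u) = 2 + (-4 - u) = -2 - u)
Y(n, P) = -8*P (Y(n, P) = ((-2 - 1*0)*4)*P = ((-2 + 0)*4)*P = (-2*4)*P = -8*P)
(Y(6, 4)*8)*7 = (-8*4*8)*7 = -32*8*7 = -256*7 = -1792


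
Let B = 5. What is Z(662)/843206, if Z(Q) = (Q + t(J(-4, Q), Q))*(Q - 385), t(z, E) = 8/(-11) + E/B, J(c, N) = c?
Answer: 863686/3312595 ≈ 0.26073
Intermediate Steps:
t(z, E) = -8/11 + E/5 (t(z, E) = 8/(-11) + E/5 = 8*(-1/11) + E*(1/5) = -8/11 + E/5)
Z(Q) = (-385 + Q)*(-8/11 + 6*Q/5) (Z(Q) = (Q + (-8/11 + Q/5))*(Q - 385) = (-8/11 + 6*Q/5)*(-385 + Q) = (-385 + Q)*(-8/11 + 6*Q/5))
Z(662)/843206 = (280 - 5090/11*662 + (6/5)*662**2)/843206 = (280 - 3369580/11 + (6/5)*438244)*(1/843206) = (280 - 3369580/11 + 2629464/5)*(1/843206) = (12091604/55)*(1/843206) = 863686/3312595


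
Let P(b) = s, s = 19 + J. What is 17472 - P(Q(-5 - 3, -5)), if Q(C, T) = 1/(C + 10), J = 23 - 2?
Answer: 17432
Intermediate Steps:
J = 21
Q(C, T) = 1/(10 + C)
s = 40 (s = 19 + 21 = 40)
P(b) = 40
17472 - P(Q(-5 - 3, -5)) = 17472 - 1*40 = 17472 - 40 = 17432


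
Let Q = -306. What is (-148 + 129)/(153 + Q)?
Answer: 19/153 ≈ 0.12418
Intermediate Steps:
(-148 + 129)/(153 + Q) = (-148 + 129)/(153 - 306) = -19/(-153) = -19*(-1/153) = 19/153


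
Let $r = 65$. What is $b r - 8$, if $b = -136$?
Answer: $-8848$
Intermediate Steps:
$b r - 8 = \left(-136\right) 65 - 8 = -8840 - 8 = -8848$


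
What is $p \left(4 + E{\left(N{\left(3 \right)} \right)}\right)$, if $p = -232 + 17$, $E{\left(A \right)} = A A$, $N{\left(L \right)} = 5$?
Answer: $-6235$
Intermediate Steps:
$E{\left(A \right)} = A^{2}$
$p = -215$
$p \left(4 + E{\left(N{\left(3 \right)} \right)}\right) = - 215 \left(4 + 5^{2}\right) = - 215 \left(4 + 25\right) = \left(-215\right) 29 = -6235$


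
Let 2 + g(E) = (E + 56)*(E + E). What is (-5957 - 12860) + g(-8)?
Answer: -19587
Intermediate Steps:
g(E) = -2 + 2*E*(56 + E) (g(E) = -2 + (E + 56)*(E + E) = -2 + (56 + E)*(2*E) = -2 + 2*E*(56 + E))
(-5957 - 12860) + g(-8) = (-5957 - 12860) + (-2 + 2*(-8)² + 112*(-8)) = -18817 + (-2 + 2*64 - 896) = -18817 + (-2 + 128 - 896) = -18817 - 770 = -19587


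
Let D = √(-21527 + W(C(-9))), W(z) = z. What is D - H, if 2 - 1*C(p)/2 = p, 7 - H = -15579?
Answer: -15586 + I*√21505 ≈ -15586.0 + 146.65*I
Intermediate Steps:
H = 15586 (H = 7 - 1*(-15579) = 7 + 15579 = 15586)
C(p) = 4 - 2*p
D = I*√21505 (D = √(-21527 + (4 - 2*(-9))) = √(-21527 + (4 + 18)) = √(-21527 + 22) = √(-21505) = I*√21505 ≈ 146.65*I)
D - H = I*√21505 - 1*15586 = I*√21505 - 15586 = -15586 + I*√21505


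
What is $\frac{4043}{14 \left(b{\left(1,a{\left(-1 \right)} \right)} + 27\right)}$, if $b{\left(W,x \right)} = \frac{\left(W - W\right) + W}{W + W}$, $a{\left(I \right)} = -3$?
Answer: $\frac{4043}{385} \approx 10.501$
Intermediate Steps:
$b{\left(W,x \right)} = \frac{1}{2}$ ($b{\left(W,x \right)} = \frac{0 + W}{2 W} = W \frac{1}{2 W} = \frac{1}{2}$)
$\frac{4043}{14 \left(b{\left(1,a{\left(-1 \right)} \right)} + 27\right)} = \frac{4043}{14 \left(\frac{1}{2} + 27\right)} = \frac{4043}{14 \cdot \frac{55}{2}} = \frac{4043}{385}$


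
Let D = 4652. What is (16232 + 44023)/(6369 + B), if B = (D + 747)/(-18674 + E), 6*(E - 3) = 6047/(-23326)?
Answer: 17494868681485/1849137162727 ≈ 9.4611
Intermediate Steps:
E = 413821/139956 (E = 3 + (6047/(-23326))/6 = 3 + (6047*(-1/23326))/6 = 3 + (1/6)*(-6047/23326) = 3 - 6047/139956 = 413821/139956 ≈ 2.9568)
B = -755622444/2613124523 (B = (4652 + 747)/(-18674 + 413821/139956) = 5399/(-2613124523/139956) = 5399*(-139956/2613124523) = -755622444/2613124523 ≈ -0.28916)
(16232 + 44023)/(6369 + B) = (16232 + 44023)/(6369 - 755622444/2613124523) = 60255/(16642234464543/2613124523) = 60255*(2613124523/16642234464543) = 17494868681485/1849137162727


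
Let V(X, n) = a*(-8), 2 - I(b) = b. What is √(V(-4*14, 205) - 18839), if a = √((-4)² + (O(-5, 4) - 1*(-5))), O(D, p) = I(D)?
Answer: √(-18839 - 16*√7) ≈ 137.41*I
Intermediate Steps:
I(b) = 2 - b
O(D, p) = 2 - D
a = 2*√7 (a = √((-4)² + ((2 - 1*(-5)) - 1*(-5))) = √(16 + ((2 + 5) + 5)) = √(16 + (7 + 5)) = √(16 + 12) = √28 = 2*√7 ≈ 5.2915)
V(X, n) = -16*√7 (V(X, n) = (2*√7)*(-8) = -16*√7)
√(V(-4*14, 205) - 18839) = √(-16*√7 - 18839) = √(-18839 - 16*√7)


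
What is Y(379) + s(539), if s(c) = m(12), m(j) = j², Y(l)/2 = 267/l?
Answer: 55110/379 ≈ 145.41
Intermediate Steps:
Y(l) = 534/l (Y(l) = 2*(267/l) = 534/l)
s(c) = 144 (s(c) = 12² = 144)
Y(379) + s(539) = 534/379 + 144 = 55110/379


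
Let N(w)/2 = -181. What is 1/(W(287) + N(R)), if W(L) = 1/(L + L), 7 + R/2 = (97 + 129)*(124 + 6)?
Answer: -574/207787 ≈ -0.0027624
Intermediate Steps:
R = 58746 (R = -14 + 2*((97 + 129)*(124 + 6)) = -14 + 2*(226*130) = -14 + 2*29380 = -14 + 58760 = 58746)
N(w) = -362 (N(w) = 2*(-181) = -362)
W(L) = 1/(2*L)
1/(W(287) + N(R)) = 1/((½)/287 - 362) = 1/((½)*(1/287) - 362) = 1/(1/574 - 362) = 1/(-207787/574) = -574/207787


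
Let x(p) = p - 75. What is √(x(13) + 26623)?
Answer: √26561 ≈ 162.98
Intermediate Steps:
x(p) = -75 + p
√(x(13) + 26623) = √((-75 + 13) + 26623) = √(-62 + 26623) = √26561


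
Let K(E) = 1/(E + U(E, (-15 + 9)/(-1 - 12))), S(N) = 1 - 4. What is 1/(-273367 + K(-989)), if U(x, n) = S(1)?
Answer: -992/271180065 ≈ -3.6581e-6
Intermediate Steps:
S(N) = -3
U(x, n) = -3
K(E) = 1/(-3 + E) (K(E) = 1/(E - 3) = 1/(-3 + E))
1/(-273367 + K(-989)) = 1/(-273367 + 1/(-3 - 989)) = 1/(-273367 + 1/(-992)) = 1/(-273367 - 1/992) = 1/(-271180065/992) = -992/271180065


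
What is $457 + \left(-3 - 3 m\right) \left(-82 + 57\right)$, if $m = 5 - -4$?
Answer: $1207$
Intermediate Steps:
$m = 9$ ($m = 5 + 4 = 9$)
$457 + \left(-3 - 3 m\right) \left(-82 + 57\right) = 457 + \left(-3 - 27\right) \left(-82 + 57\right) = 457 + \left(-3 - 27\right) \left(-25\right) = 457 - -750 = 457 + 750 = 1207$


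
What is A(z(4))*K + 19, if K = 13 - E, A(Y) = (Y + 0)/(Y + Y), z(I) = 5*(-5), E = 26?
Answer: 25/2 ≈ 12.500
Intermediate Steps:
z(I) = -25
A(Y) = 1/2 (A(Y) = Y/((2*Y)) = Y*(1/(2*Y)) = 1/2)
K = -13 (K = 13 - 1*26 = 13 - 26 = -13)
A(z(4))*K + 19 = (1/2)*(-13) + 19 = -13/2 + 19 = 25/2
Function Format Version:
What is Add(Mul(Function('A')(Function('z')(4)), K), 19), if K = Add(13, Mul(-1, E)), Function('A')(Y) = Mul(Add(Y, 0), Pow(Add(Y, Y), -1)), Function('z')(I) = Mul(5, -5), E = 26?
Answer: Rational(25, 2) ≈ 12.500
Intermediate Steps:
Function('z')(I) = -25
Function('A')(Y) = Rational(1, 2) (Function('A')(Y) = Mul(Y, Pow(Mul(2, Y), -1)) = Mul(Y, Mul(Rational(1, 2), Pow(Y, -1))) = Rational(1, 2))
K = -13 (K = Add(13, Mul(-1, 26)) = Add(13, -26) = -13)
Add(Mul(Function('A')(Function('z')(4)), K), 19) = Add(Mul(Rational(1, 2), -13), 19) = Add(Rational(-13, 2), 19) = Rational(25, 2)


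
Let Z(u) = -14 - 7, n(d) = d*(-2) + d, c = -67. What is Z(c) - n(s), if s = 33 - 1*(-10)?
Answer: 22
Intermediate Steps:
s = 43 (s = 33 + 10 = 43)
n(d) = -d (n(d) = -2*d + d = -d)
Z(u) = -21
Z(c) - n(s) = -21 - (-1)*43 = -21 - 1*(-43) = -21 + 43 = 22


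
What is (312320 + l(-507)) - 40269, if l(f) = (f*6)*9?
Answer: 244673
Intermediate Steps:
l(f) = 54*f (l(f) = (6*f)*9 = 54*f)
(312320 + l(-507)) - 40269 = (312320 + 54*(-507)) - 40269 = (312320 - 27378) - 40269 = 284942 - 40269 = 244673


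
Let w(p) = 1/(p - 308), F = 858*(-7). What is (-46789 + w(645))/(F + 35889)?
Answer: -750852/479551 ≈ -1.5657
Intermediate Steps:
F = -6006
w(p) = 1/(-308 + p)
(-46789 + w(645))/(F + 35889) = (-46789 + 1/(-308 + 645))/(-6006 + 35889) = (-46789 + 1/337)/29883 = (-46789 + 1/337)*(1/29883) = -15767892/337*1/29883 = -750852/479551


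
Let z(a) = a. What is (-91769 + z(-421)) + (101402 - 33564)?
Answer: -24352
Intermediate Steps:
(-91769 + z(-421)) + (101402 - 33564) = (-91769 - 421) + (101402 - 33564) = -92190 + 67838 = -24352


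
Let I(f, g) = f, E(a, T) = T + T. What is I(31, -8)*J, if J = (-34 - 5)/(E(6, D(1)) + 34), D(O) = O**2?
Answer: -403/12 ≈ -33.583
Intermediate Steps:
E(a, T) = 2*T
J = -13/12 (J = (-34 - 5)/(2*1**2 + 34) = -39/(2*1 + 34) = -39/(2 + 34) = -39/36 = -39*1/36 = -13/12 ≈ -1.0833)
I(31, -8)*J = 31*(-13/12) = -403/12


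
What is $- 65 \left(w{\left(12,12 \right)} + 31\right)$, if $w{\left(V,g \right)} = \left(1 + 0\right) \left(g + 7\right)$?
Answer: $-3250$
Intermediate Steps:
$w{\left(V,g \right)} = 7 + g$ ($w{\left(V,g \right)} = 1 \left(7 + g\right) = 7 + g$)
$- 65 \left(w{\left(12,12 \right)} + 31\right) = - 65 \left(\left(7 + 12\right) + 31\right) = - 65 \left(19 + 31\right) = \left(-65\right) 50 = -3250$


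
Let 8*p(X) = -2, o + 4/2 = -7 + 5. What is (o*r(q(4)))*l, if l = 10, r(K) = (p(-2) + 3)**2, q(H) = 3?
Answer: -605/2 ≈ -302.50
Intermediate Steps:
o = -4 (o = -2 + (-7 + 5) = -2 - 2 = -4)
p(X) = -1/4 (p(X) = (1/8)*(-2) = -1/4)
r(K) = 121/16 (r(K) = (-1/4 + 3)**2 = (11/4)**2 = 121/16)
(o*r(q(4)))*l = -4*121/16*10 = -121/4*10 = -605/2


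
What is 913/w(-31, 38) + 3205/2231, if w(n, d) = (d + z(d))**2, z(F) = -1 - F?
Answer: 2040108/2231 ≈ 914.44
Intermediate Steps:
w(n, d) = 1 (w(n, d) = (d + (-1 - d))**2 = (-1)**2 = 1)
913/w(-31, 38) + 3205/2231 = 913/1 + 3205/2231 = 913*1 + 3205*(1/2231) = 913 + 3205/2231 = 2040108/2231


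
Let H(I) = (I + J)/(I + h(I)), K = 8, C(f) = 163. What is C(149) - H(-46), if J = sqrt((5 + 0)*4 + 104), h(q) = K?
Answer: 3074/19 + sqrt(31)/19 ≈ 162.08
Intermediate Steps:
h(q) = 8
J = 2*sqrt(31) (J = sqrt(5*4 + 104) = sqrt(20 + 104) = sqrt(124) = 2*sqrt(31) ≈ 11.136)
H(I) = (I + 2*sqrt(31))/(8 + I) (H(I) = (I + 2*sqrt(31))/(I + 8) = (I + 2*sqrt(31))/(8 + I))
C(149) - H(-46) = 163 - (-46 + 2*sqrt(31))/(8 - 46) = 163 - (-46 + 2*sqrt(31))/(-38) = 163 - (-1)*(-46 + 2*sqrt(31))/38 = 163 - (23/19 - sqrt(31)/19) = 163 + (-23/19 + sqrt(31)/19) = 3074/19 + sqrt(31)/19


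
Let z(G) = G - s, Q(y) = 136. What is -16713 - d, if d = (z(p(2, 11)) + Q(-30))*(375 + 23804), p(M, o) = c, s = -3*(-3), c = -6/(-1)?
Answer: -3232520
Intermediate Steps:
c = 6 (c = -6*(-1) = 6)
s = 9
p(M, o) = 6
z(G) = -9 + G (z(G) = G - 1*9 = G - 9 = -9 + G)
d = 3215807 (d = ((-9 + 6) + 136)*(375 + 23804) = (-3 + 136)*24179 = 133*24179 = 3215807)
-16713 - d = -16713 - 1*3215807 = -16713 - 3215807 = -3232520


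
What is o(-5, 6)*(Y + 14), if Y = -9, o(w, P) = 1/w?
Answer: -1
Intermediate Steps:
o(-5, 6)*(Y + 14) = (-9 + 14)/(-5) = -⅕*5 = -1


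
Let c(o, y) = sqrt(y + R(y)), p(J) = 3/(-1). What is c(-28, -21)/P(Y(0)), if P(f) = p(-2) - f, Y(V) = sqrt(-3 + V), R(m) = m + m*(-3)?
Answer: -sqrt(21)/4 + I*sqrt(7)/4 ≈ -1.1456 + 0.66144*I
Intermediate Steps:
p(J) = -3 (p(J) = 3*(-1) = -3)
R(m) = -2*m (R(m) = m - 3*m = -2*m)
P(f) = -3 - f
c(o, y) = sqrt(-y) (c(o, y) = sqrt(y - 2*y) = sqrt(-y))
c(-28, -21)/P(Y(0)) = sqrt(-1*(-21))/(-3 - sqrt(-3 + 0)) = sqrt(21)/(-3 - sqrt(-3)) = sqrt(21)/(-3 - I*sqrt(3))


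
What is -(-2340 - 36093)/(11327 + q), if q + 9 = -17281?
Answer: -38433/5963 ≈ -6.4452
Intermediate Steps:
q = -17290 (q = -9 - 17281 = -17290)
-(-2340 - 36093)/(11327 + q) = -(-2340 - 36093)/(11327 - 17290) = -(-38433)/(-5963) = -(-38433)*(-1)/5963 = -1*38433/5963 = -38433/5963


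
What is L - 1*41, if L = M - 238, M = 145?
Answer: -134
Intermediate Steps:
L = -93 (L = 145 - 238 = -93)
L - 1*41 = -93 - 1*41 = -93 - 41 = -134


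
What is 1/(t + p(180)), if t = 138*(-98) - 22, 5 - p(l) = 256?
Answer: -1/13797 ≈ -7.2479e-5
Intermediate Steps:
p(l) = -251 (p(l) = 5 - 1*256 = 5 - 256 = -251)
t = -13546 (t = -13524 - 22 = -13546)
1/(t + p(180)) = 1/(-13546 - 251) = 1/(-13797) = -1/13797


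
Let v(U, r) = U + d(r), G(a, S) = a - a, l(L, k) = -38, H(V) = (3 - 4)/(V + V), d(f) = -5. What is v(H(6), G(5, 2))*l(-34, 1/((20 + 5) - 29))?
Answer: 1159/6 ≈ 193.17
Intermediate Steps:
H(V) = -1/(2*V)
G(a, S) = 0
v(U, r) = -5 + U (v(U, r) = U - 5 = -5 + U)
v(H(6), G(5, 2))*l(-34, 1/((20 + 5) - 29)) = (-5 - 1/2/6)*(-38) = (-5 - 1/2*1/6)*(-38) = (-5 - 1/12)*(-38) = -61/12*(-38) = 1159/6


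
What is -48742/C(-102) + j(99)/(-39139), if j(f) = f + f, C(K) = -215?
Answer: 1907670568/8414885 ≈ 226.70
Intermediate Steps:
j(f) = 2*f
-48742/C(-102) + j(99)/(-39139) = -48742/(-215) + (2*99)/(-39139) = -48742*(-1/215) + 198*(-1/39139) = 48742/215 - 198/39139 = 1907670568/8414885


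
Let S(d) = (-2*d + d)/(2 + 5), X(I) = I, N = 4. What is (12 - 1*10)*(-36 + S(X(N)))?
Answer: -512/7 ≈ -73.143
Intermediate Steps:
S(d) = -d/7
(12 - 1*10)*(-36 + S(X(N))) = (12 - 1*10)*(-36 - ⅐*4) = (12 - 10)*(-36 - 4/7) = 2*(-256/7) = -512/7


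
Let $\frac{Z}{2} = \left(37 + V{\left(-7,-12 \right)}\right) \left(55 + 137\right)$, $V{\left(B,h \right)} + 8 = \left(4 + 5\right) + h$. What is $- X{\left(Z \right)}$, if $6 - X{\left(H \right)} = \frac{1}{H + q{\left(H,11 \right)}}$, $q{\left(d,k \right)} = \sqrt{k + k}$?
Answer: $- \frac{299035710}{49840117} - \frac{\sqrt{22}}{99680234} \approx -5.9999$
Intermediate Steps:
$V{\left(B,h \right)} = 1 + h$ ($V{\left(B,h \right)} = -8 + \left(\left(4 + 5\right) + h\right) = -8 + \left(9 + h\right) = 1 + h$)
$q{\left(d,k \right)} = \sqrt{2} \sqrt{k}$ ($q{\left(d,k \right)} = \sqrt{2 k} = \sqrt{2} \sqrt{k}$)
$Z = 9984$ ($Z = 2 \left(37 + \left(1 - 12\right)\right) \left(55 + 137\right) = 2 \left(37 - 11\right) 192 = 2 \cdot 26 \cdot 192 = 2 \cdot 4992 = 9984$)
$X{\left(H \right)} = 6 - \frac{1}{H + \sqrt{22}}$ ($X{\left(H \right)} = 6 - \frac{1}{H + \sqrt{2} \sqrt{11}} = 6 - \frac{1}{H + \sqrt{22}}$)
$- X{\left(Z \right)} = - \frac{-1 + 6 \cdot 9984 + 6 \sqrt{22}}{9984 + \sqrt{22}} = - \frac{-1 + 59904 + 6 \sqrt{22}}{9984 + \sqrt{22}} = - \frac{59903 + 6 \sqrt{22}}{9984 + \sqrt{22}}$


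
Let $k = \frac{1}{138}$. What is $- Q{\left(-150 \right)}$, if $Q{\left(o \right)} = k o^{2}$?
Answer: $- \frac{3750}{23} \approx -163.04$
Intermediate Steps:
$k = \frac{1}{138} \approx 0.0072464$
$Q{\left(o \right)} = \frac{o^{2}}{138}$
$- Q{\left(-150 \right)} = - \frac{\left(-150\right)^{2}}{138} = - \frac{22500}{138} = \left(-1\right) \frac{3750}{23} = - \frac{3750}{23}$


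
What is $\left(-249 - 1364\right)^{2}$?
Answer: $2601769$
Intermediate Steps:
$\left(-249 - 1364\right)^{2} = \left(-1613\right)^{2} = 2601769$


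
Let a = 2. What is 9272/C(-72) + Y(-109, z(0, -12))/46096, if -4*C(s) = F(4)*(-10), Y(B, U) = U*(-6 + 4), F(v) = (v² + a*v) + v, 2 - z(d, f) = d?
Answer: 53425229/403340 ≈ 132.46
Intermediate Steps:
z(d, f) = 2 - d
F(v) = v² + 3*v (F(v) = (v² + 2*v) + v = v² + 3*v)
Y(B, U) = -2*U (Y(B, U) = U*(-2) = -2*U)
C(s) = 70 (C(s) = -4*(3 + 4)*(-10)/4 = -4*7*(-10)/4 = -7*(-10) = -¼*(-280) = 70)
9272/C(-72) + Y(-109, z(0, -12))/46096 = 9272/70 - 2*(2 - 1*0)/46096 = 9272*(1/70) - 2*(2 + 0)*(1/46096) = 4636/35 - 2*2*(1/46096) = 4636/35 - 4*1/46096 = 4636/35 - 1/11524 = 53425229/403340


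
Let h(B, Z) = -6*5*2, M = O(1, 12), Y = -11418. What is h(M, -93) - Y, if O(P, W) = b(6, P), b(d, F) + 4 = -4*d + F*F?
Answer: 11358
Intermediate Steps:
b(d, F) = -4 + F² - 4*d (b(d, F) = -4 + (-4*d + F*F) = -4 + (-4*d + F²) = -4 + (F² - 4*d) = -4 + F² - 4*d)
O(P, W) = -28 + P² (O(P, W) = -4 + P² - 4*6 = -4 + P² - 24 = -28 + P²)
M = -27 (M = -28 + 1² = -28 + 1 = -27)
h(B, Z) = -60 (h(B, Z) = -30*2 = -60)
h(M, -93) - Y = -60 - 1*(-11418) = -60 + 11418 = 11358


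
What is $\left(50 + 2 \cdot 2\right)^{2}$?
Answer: $2916$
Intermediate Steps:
$\left(50 + 2 \cdot 2\right)^{2} = \left(50 + 4\right)^{2} = 54^{2} = 2916$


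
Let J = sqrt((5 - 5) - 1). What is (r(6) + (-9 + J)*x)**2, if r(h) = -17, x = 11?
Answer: 13335 - 2552*I ≈ 13335.0 - 2552.0*I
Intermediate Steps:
J = I (J = sqrt(0 - 1) = sqrt(-1) = I ≈ 1.0*I)
(r(6) + (-9 + J)*x)**2 = (-17 + (-9 + I)*11)**2 = (-17 + (-99 + 11*I))**2 = (-116 + 11*I)**2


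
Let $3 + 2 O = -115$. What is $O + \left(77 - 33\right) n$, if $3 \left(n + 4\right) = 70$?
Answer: $\frac{2375}{3} \approx 791.67$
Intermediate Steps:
$n = \frac{58}{3}$ ($n = -4 + \frac{1}{3} \cdot 70 = -4 + \frac{70}{3} = \frac{58}{3} \approx 19.333$)
$O = -59$ ($O = - \frac{3}{2} + \frac{1}{2} \left(-115\right) = - \frac{3}{2} - \frac{115}{2} = -59$)
$O + \left(77 - 33\right) n = -59 + \left(77 - 33\right) \frac{58}{3} = -59 + 44 \cdot \frac{58}{3} = -59 + \frac{2552}{3} = \frac{2375}{3}$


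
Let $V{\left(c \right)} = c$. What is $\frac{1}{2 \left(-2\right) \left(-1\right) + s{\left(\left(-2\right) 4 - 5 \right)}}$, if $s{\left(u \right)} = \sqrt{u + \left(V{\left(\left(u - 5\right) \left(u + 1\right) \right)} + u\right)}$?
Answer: $- \frac{2}{87} + \frac{\sqrt{190}}{174} \approx 0.05623$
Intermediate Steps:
$s{\left(u \right)} = \sqrt{2 u + \left(1 + u\right) \left(-5 + u\right)}$ ($s{\left(u \right)} = \sqrt{u + \left(\left(u - 5\right) \left(u + 1\right) + u\right)} = \sqrt{u + \left(\left(-5 + u\right) \left(1 + u\right) + u\right)} = \sqrt{u + \left(\left(1 + u\right) \left(-5 + u\right) + u\right)} = \sqrt{u + \left(u + \left(1 + u\right) \left(-5 + u\right)\right)} = \sqrt{2 u + \left(1 + u\right) \left(-5 + u\right)}$)
$\frac{1}{2 \left(-2\right) \left(-1\right) + s{\left(\left(-2\right) 4 - 5 \right)}} = \frac{1}{2 \left(-2\right) \left(-1\right) + \sqrt{-5 + \left(\left(-2\right) 4 - 5\right)^{2} - 2 \left(\left(-2\right) 4 - 5\right)}} = \frac{1}{\left(-4\right) \left(-1\right) + \sqrt{-5 + \left(-8 - 5\right)^{2} - 2 \left(-8 - 5\right)}} = \frac{1}{4 + \sqrt{-5 + \left(-13\right)^{2} - -26}} = \frac{1}{4 + \sqrt{-5 + 169 + 26}} = \frac{1}{4 + \sqrt{190}}$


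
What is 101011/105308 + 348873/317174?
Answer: 34388590399/16700479796 ≈ 2.0591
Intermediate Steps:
101011/105308 + 348873/317174 = 34388590399/16700479796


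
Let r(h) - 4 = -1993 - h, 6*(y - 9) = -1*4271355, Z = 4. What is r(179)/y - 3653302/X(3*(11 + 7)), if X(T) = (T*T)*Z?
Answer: -866900042255/2767803048 ≈ -313.21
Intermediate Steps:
X(T) = 4*T² (X(T) = (T*T)*4 = T²*4 = 4*T²)
y = -1423767/2 (y = 9 + (-1*4271355)/6 = 9 + (⅙)*(-4271355) = 9 - 1423785/2 = -1423767/2 ≈ -7.1188e+5)
r(h) = -1989 - h (r(h) = 4 + (-1993 - h) = -1989 - h)
r(179)/y - 3653302/X(3*(11 + 7)) = (-1989 - 1*179)/(-1423767/2) - 3653302*1/(36*(11 + 7)²) = (-1989 - 179)*(-2/1423767) - 3653302/(4*(3*18)²) = -2168*(-2/1423767) - 3653302/(4*54²) = 4336/1423767 - 3653302/(4*2916) = 4336/1423767 - 3653302/11664 = 4336/1423767 - 3653302*1/11664 = 4336/1423767 - 1826651/5832 = -866900042255/2767803048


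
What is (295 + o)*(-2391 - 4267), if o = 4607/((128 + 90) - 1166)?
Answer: -915651437/474 ≈ -1.9318e+6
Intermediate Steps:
o = -4607/948 (o = 4607/(218 - 1166) = 4607/(-948) = 4607*(-1/948) = -4607/948 ≈ -4.8597)
(295 + o)*(-2391 - 4267) = (295 - 4607/948)*(-2391 - 4267) = (275053/948)*(-6658) = -915651437/474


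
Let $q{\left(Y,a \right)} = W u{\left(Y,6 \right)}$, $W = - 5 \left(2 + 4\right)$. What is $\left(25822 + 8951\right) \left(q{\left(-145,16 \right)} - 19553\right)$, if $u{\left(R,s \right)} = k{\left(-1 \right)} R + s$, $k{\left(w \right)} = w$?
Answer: $-837438159$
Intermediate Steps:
$W = -30$ ($W = \left(-5\right) 6 = -30$)
$u{\left(R,s \right)} = s - R$ ($u{\left(R,s \right)} = - R + s = s - R$)
$q{\left(Y,a \right)} = -180 + 30 Y$ ($q{\left(Y,a \right)} = - 30 \left(6 - Y\right) = -180 + 30 Y$)
$\left(25822 + 8951\right) \left(q{\left(-145,16 \right)} - 19553\right) = \left(25822 + 8951\right) \left(\left(-180 + 30 \left(-145\right)\right) - 19553\right) = 34773 \left(\left(-180 - 4350\right) - 19553\right) = 34773 \left(-4530 - 19553\right) = 34773 \left(-24083\right) = -837438159$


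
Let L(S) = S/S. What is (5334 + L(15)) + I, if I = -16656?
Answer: -11321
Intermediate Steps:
L(S) = 1
(5334 + L(15)) + I = (5334 + 1) - 16656 = 5335 - 16656 = -11321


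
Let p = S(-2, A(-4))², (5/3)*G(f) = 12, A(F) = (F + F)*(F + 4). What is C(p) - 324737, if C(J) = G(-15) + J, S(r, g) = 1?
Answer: -1623644/5 ≈ -3.2473e+5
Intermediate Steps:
A(F) = 2*F*(4 + F) (A(F) = (2*F)*(4 + F) = 2*F*(4 + F))
G(f) = 36/5 (G(f) = (⅗)*12 = 36/5)
p = 1 (p = 1² = 1)
C(J) = 36/5 + J
C(p) - 324737 = (36/5 + 1) - 324737 = 41/5 - 324737 = -1623644/5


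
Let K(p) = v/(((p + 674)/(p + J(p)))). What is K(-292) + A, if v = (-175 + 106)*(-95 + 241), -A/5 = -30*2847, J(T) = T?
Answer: 84508158/191 ≈ 4.4245e+5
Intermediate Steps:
A = 427050 (A = -(-150)*2847 = -5*(-85410) = 427050)
v = -10074 (v = -69*146 = -10074)
K(p) = -20148*p/(674 + p) (K(p) = -10074*(p + p)/(p + 674) = -10074*2*p/(674 + p) = -20148*p/(674 + p))
K(-292) + A = -20148*(-292)/(674 - 292) + 427050 = -20148*(-292)/382 + 427050 = -20148*(-292)*1/382 + 427050 = 2941608/191 + 427050 = 84508158/191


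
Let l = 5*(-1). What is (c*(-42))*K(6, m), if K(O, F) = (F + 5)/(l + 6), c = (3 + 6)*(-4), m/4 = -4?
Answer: -16632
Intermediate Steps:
l = -5
m = -16 (m = 4*(-4) = -16)
c = -36 (c = 9*(-4) = -36)
K(O, F) = 5 + F (K(O, F) = (F + 5)/(-5 + 6) = (5 + F)/1 = (5 + F)*1 = 5 + F)
(c*(-42))*K(6, m) = (-36*(-42))*(5 - 16) = 1512*(-11) = -16632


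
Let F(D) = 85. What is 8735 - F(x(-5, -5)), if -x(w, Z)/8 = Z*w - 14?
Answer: 8650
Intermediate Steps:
x(w, Z) = 112 - 8*Z*w (x(w, Z) = -8*(Z*w - 14) = -8*(-14 + Z*w) = 112 - 8*Z*w)
8735 - F(x(-5, -5)) = 8735 - 1*85 = 8735 - 85 = 8650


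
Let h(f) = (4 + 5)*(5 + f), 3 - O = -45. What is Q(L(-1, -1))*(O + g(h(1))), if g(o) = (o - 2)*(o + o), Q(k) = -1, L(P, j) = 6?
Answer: -5664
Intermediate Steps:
O = 48 (O = 3 - 1*(-45) = 3 + 45 = 48)
h(f) = 45 + 9*f (h(f) = 9*(5 + f) = 45 + 9*f)
g(o) = 2*o*(-2 + o) (g(o) = (-2 + o)*(2*o) = 2*o*(-2 + o))
Q(L(-1, -1))*(O + g(h(1))) = -(48 + 2*(45 + 9*1)*(-2 + (45 + 9*1))) = -(48 + 2*(45 + 9)*(-2 + (45 + 9))) = -(48 + 2*54*(-2 + 54)) = -(48 + 2*54*52) = -(48 + 5616) = -1*5664 = -5664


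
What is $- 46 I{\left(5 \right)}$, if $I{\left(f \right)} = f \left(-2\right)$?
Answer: $460$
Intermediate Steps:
$I{\left(f \right)} = - 2 f$
$- 46 I{\left(5 \right)} = - 46 \left(\left(-2\right) 5\right) = \left(-46\right) \left(-10\right) = 460$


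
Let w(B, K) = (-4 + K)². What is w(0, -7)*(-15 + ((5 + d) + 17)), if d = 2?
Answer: 1089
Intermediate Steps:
w(0, -7)*(-15 + ((5 + d) + 17)) = (-4 - 7)²*(-15 + ((5 + 2) + 17)) = (-11)²*(-15 + (7 + 17)) = 121*(-15 + 24) = 121*9 = 1089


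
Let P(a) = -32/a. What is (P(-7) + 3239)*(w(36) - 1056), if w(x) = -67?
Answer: -25497715/7 ≈ -3.6425e+6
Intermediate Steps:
(P(-7) + 3239)*(w(36) - 1056) = (-32/(-7) + 3239)*(-67 - 1056) = (-32*(-1/7) + 3239)*(-1123) = (32/7 + 3239)*(-1123) = (22705/7)*(-1123) = -25497715/7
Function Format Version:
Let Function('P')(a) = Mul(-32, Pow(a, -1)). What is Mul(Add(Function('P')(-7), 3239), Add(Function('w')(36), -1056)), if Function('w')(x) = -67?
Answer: Rational(-25497715, 7) ≈ -3.6425e+6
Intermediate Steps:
Mul(Add(Function('P')(-7), 3239), Add(Function('w')(36), -1056)) = Mul(Add(Mul(-32, Pow(-7, -1)), 3239), Add(-67, -1056)) = Mul(Add(Mul(-32, Rational(-1, 7)), 3239), -1123) = Mul(Add(Rational(32, 7), 3239), -1123) = Mul(Rational(22705, 7), -1123) = Rational(-25497715, 7)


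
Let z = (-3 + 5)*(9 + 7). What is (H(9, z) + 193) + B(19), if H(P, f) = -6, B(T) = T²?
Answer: 548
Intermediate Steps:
z = 32 (z = 2*16 = 32)
(H(9, z) + 193) + B(19) = (-6 + 193) + 19² = 187 + 361 = 548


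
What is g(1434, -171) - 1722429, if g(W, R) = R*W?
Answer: -1967643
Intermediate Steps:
g(1434, -171) - 1722429 = -171*1434 - 1722429 = -245214 - 1722429 = -1967643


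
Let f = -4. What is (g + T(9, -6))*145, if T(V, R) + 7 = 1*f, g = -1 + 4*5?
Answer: 1160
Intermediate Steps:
g = 19 (g = -1 + 20 = 19)
T(V, R) = -11 (T(V, R) = -7 + 1*(-4) = -7 - 4 = -11)
(g + T(9, -6))*145 = (19 - 11)*145 = 8*145 = 1160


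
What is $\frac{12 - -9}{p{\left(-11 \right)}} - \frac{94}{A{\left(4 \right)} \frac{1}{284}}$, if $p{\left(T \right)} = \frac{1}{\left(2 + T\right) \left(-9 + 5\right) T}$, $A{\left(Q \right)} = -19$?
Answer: $- \frac{131308}{19} \approx -6910.9$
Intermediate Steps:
$p{\left(T \right)} = \frac{1}{T \left(-8 - 4 T\right)}$ ($p{\left(T \right)} = \frac{1}{\left(2 + T\right) \left(-4\right) T} = \frac{1}{\left(-8 - 4 T\right) T} = \frac{1}{T \left(-8 - 4 T\right)}$)
$\frac{12 - -9}{p{\left(-11 \right)}} - \frac{94}{A{\left(4 \right)} \frac{1}{284}} = \frac{12 - -9}{\left(- \frac{1}{4}\right) \frac{1}{-11} \frac{1}{2 - 11}} - \frac{94}{\left(-19\right) \frac{1}{284}} = \frac{12 + 9}{\left(- \frac{1}{4}\right) \left(- \frac{1}{11}\right) \frac{1}{-9}} - \frac{94}{\left(-19\right) \frac{1}{284}} = \frac{21}{\left(- \frac{1}{4}\right) \left(- \frac{1}{11}\right) \left(- \frac{1}{9}\right)} - \frac{94}{- \frac{19}{284}} = \frac{21}{- \frac{1}{396}} - - \frac{26696}{19} = 21 \left(-396\right) + \frac{26696}{19} = -8316 + \frac{26696}{19} = - \frac{131308}{19}$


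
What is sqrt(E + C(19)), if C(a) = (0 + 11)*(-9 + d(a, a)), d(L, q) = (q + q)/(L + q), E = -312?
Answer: 20*I ≈ 20.0*I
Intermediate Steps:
d(L, q) = 2*q/(L + q) (d(L, q) = (2*q)/(L + q) = 2*q/(L + q))
C(a) = -88 (C(a) = (0 + 11)*(-9 + 2*a/(a + a)) = 11*(-9 + 2*a/((2*a))) = 11*(-9 + 2*a*(1/(2*a))) = 11*(-9 + 1) = 11*(-8) = -88)
sqrt(E + C(19)) = sqrt(-312 - 88) = sqrt(-400) = 20*I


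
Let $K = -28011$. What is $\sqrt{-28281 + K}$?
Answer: $2 i \sqrt{14073} \approx 237.26 i$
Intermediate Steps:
$\sqrt{-28281 + K} = \sqrt{-28281 - 28011} = \sqrt{-56292} = 2 i \sqrt{14073}$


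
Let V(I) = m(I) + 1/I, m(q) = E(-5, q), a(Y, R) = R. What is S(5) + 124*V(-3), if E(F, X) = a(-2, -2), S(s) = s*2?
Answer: -838/3 ≈ -279.33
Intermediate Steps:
S(s) = 2*s
E(F, X) = -2
m(q) = -2
V(I) = -2 + 1/I
S(5) + 124*V(-3) = 2*5 + 124*(-2 + 1/(-3)) = 10 + 124*(-2 - ⅓) = 10 + 124*(-7/3) = 10 - 868/3 = -838/3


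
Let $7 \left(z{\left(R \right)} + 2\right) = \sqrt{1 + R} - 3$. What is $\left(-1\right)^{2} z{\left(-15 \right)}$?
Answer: $- \frac{17}{7} + \frac{i \sqrt{14}}{7} \approx -2.4286 + 0.53452 i$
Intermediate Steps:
$z{\left(R \right)} = - \frac{17}{7} + \frac{\sqrt{1 + R}}{7}$ ($z{\left(R \right)} = -2 + \frac{\sqrt{1 + R} - 3}{7} = -2 + \frac{-3 + \sqrt{1 + R}}{7} = -2 + \left(- \frac{3}{7} + \frac{\sqrt{1 + R}}{7}\right) = - \frac{17}{7} + \frac{\sqrt{1 + R}}{7}$)
$\left(-1\right)^{2} z{\left(-15 \right)} = \left(-1\right)^{2} \left(- \frac{17}{7} + \frac{\sqrt{1 - 15}}{7}\right) = 1 \left(- \frac{17}{7} + \frac{\sqrt{-14}}{7}\right) = 1 \left(- \frac{17}{7} + \frac{i \sqrt{14}}{7}\right) = - \frac{17}{7} + \frac{i \sqrt{14}}{7}$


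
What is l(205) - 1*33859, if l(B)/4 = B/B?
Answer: -33855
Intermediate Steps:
l(B) = 4 (l(B) = 4*(B/B) = 4*1 = 4)
l(205) - 1*33859 = 4 - 1*33859 = 4 - 33859 = -33855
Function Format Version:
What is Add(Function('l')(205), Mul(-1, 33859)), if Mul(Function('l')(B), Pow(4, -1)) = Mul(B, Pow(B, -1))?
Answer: -33855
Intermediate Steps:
Function('l')(B) = 4 (Function('l')(B) = Mul(4, Mul(B, Pow(B, -1))) = Mul(4, 1) = 4)
Add(Function('l')(205), Mul(-1, 33859)) = Add(4, Mul(-1, 33859)) = Add(4, -33859) = -33855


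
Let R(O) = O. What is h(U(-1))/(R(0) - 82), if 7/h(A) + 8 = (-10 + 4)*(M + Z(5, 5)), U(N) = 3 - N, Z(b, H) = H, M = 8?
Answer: 7/7052 ≈ 0.00099263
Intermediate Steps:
h(A) = -7/86 (h(A) = 7/(-8 + (-10 + 4)*(8 + 5)) = 7/(-8 - 6*13) = 7/(-8 - 78) = 7/(-86) = 7*(-1/86) = -7/86)
h(U(-1))/(R(0) - 82) = -7/86/(0 - 82) = -7/86/(-82) = -1/82*(-7/86) = 7/7052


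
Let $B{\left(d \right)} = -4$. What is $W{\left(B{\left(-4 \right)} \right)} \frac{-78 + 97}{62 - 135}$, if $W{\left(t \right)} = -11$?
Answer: $\frac{209}{73} \approx 2.863$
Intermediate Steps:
$W{\left(B{\left(-4 \right)} \right)} \frac{-78 + 97}{62 - 135} = - 11 \frac{-78 + 97}{62 - 135} = - 11 \frac{19}{-73} = - 11 \cdot 19 \left(- \frac{1}{73}\right) = \left(-11\right) \left(- \frac{19}{73}\right) = \frac{209}{73}$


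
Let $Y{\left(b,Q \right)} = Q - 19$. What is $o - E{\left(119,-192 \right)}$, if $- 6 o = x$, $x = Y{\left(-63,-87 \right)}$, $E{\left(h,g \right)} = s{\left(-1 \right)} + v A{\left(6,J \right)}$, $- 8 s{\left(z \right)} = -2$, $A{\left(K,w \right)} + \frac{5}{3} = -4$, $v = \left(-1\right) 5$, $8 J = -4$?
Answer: $- \frac{131}{12} \approx -10.917$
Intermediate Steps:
$J = - \frac{1}{2}$ ($J = \frac{1}{8} \left(-4\right) = - \frac{1}{2} \approx -0.5$)
$v = -5$
$A{\left(K,w \right)} = - \frac{17}{3}$ ($A{\left(K,w \right)} = - \frac{5}{3} - 4 = - \frac{17}{3}$)
$Y{\left(b,Q \right)} = -19 + Q$
$s{\left(z \right)} = \frac{1}{4}$ ($s{\left(z \right)} = \left(- \frac{1}{8}\right) \left(-2\right) = \frac{1}{4}$)
$E{\left(h,g \right)} = \frac{343}{12}$ ($E{\left(h,g \right)} = \frac{1}{4} - - \frac{85}{3} = \frac{1}{4} + \frac{85}{3} = \frac{343}{12}$)
$x = -106$ ($x = -19 - 87 = -106$)
$o = \frac{53}{3}$ ($o = \left(- \frac{1}{6}\right) \left(-106\right) = \frac{53}{3} \approx 17.667$)
$o - E{\left(119,-192 \right)} = \frac{53}{3} - \frac{343}{12} = - \frac{131}{12}$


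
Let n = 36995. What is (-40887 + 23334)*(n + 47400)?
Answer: -1481385435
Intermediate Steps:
(-40887 + 23334)*(n + 47400) = (-40887 + 23334)*(36995 + 47400) = -17553*84395 = -1481385435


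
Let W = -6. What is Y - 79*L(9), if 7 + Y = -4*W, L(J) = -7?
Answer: 570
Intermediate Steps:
Y = 17 (Y = -7 - 4*(-6) = -7 + 24 = 17)
Y - 79*L(9) = 17 - 79*(-7) = 17 + 553 = 570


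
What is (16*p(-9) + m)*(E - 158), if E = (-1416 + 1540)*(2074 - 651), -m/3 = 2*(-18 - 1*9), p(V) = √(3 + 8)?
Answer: 28559628 + 2820704*√11 ≈ 3.7915e+7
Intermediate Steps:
p(V) = √11
m = 162 (m = -6*(-18 - 1*9) = -6*(-18 - 9) = -6*(-27) = -3*(-54) = 162)
E = 176452 (E = 124*1423 = 176452)
(16*p(-9) + m)*(E - 158) = (16*√11 + 162)*(176452 - 158) = (162 + 16*√11)*176294 = 28559628 + 2820704*√11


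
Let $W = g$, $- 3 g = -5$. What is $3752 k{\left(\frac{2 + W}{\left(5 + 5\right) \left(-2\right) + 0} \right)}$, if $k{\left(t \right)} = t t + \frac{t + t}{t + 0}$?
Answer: $\frac{3433549}{450} \approx 7630.1$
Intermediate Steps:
$g = \frac{5}{3}$ ($g = \left(- \frac{1}{3}\right) \left(-5\right) = \frac{5}{3} \approx 1.6667$)
$W = \frac{5}{3} \approx 1.6667$
$k{\left(t \right)} = 2 + t^{2}$ ($k{\left(t \right)} = t^{2} + \frac{2 t}{t} = t^{2} + 2 = 2 + t^{2}$)
$3752 k{\left(\frac{2 + W}{\left(5 + 5\right) \left(-2\right) + 0} \right)} = 3752 \left(2 + \left(\frac{2 + \frac{5}{3}}{\left(5 + 5\right) \left(-2\right) + 0}\right)^{2}\right) = 3752 \left(2 + \left(\frac{11}{3 \left(10 \left(-2\right) + 0\right)}\right)^{2}\right) = 3752 \left(2 + \left(\frac{11}{3 \left(-20 + 0\right)}\right)^{2}\right) = 3752 \left(2 + \left(\frac{11}{3 \left(-20\right)}\right)^{2}\right) = 3752 \left(2 + \left(\frac{11}{3} \left(- \frac{1}{20}\right)\right)^{2}\right) = 3752 \left(2 + \left(- \frac{11}{60}\right)^{2}\right) = 3752 \left(2 + \frac{121}{3600}\right) = 3752 \cdot \frac{7321}{3600} = \frac{3433549}{450}$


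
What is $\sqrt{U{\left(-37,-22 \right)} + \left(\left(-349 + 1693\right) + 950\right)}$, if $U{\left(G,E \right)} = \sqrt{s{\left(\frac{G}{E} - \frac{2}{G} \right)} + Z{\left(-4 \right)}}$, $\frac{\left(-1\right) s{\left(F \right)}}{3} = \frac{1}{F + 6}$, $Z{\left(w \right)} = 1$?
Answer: $\frac{\sqrt{10106907494 + 2099 \sqrt{2697215}}}{2099} \approx 47.904$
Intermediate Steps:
$s{\left(F \right)} = - \frac{3}{6 + F}$ ($s{\left(F \right)} = - \frac{3}{F + 6} = - \frac{3}{6 + F}$)
$U{\left(G,E \right)} = \sqrt{1 - \frac{3}{6 - \frac{2}{G} + \frac{G}{E}}}$ ($U{\left(G,E \right)} = \sqrt{- \frac{3}{6 - \left(\frac{2}{G} - \frac{G}{E}\right)} + 1} = \sqrt{- \frac{3}{6 - \frac{2}{G} + \frac{G}{E}} + 1} = \sqrt{1 - \frac{3}{6 - \frac{2}{G} + \frac{G}{E}}}$)
$\sqrt{U{\left(-37,-22 \right)} + \left(\left(-349 + 1693\right) + 950\right)} = \sqrt{\sqrt{1 - \frac{3}{6 - \frac{2}{-37} - \frac{37}{-22}}} + \left(\left(-349 + 1693\right) + 950\right)} = \sqrt{\sqrt{1 - \frac{3}{6 - - \frac{2}{37} - - \frac{37}{22}}} + \left(1344 + 950\right)} = \sqrt{\sqrt{1 - \frac{3}{6 + \frac{2}{37} + \frac{37}{22}}} + 2294} = \sqrt{\sqrt{1 - \frac{3}{\frac{6297}{814}}} + 2294} = \sqrt{\sqrt{1 - \frac{814}{2099}} + 2294} = \sqrt{\sqrt{\frac{1285}{2099}} + 2294} = \sqrt{\frac{\sqrt{2697215}}{2099} + 2294} = \sqrt{2294 + \frac{\sqrt{2697215}}{2099}}$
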